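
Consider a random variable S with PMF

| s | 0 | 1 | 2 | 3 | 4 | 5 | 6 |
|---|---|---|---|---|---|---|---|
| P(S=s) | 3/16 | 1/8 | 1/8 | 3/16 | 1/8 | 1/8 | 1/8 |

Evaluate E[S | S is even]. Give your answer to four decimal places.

P(S is even) = 3/16 + 1/8 + 1/8 + 1/8 = 9/16.
E[S | S is even] = [0·3/16 + 2·1/8 + 4·1/8 + 6·1/8] / (9/16)
 = 3/2 / (9/16)
 = 8/3

2.6667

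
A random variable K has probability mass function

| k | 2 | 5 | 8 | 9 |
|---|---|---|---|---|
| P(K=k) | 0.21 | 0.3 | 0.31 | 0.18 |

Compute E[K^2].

E[K^2] = Σ k^2·P(K=k)
 = 4·0.21 + 25·0.3 + 64·0.31 + 81·0.18
 = 0.84 + 7.5 + 19.84 + 14.58
 = 42.76

42.76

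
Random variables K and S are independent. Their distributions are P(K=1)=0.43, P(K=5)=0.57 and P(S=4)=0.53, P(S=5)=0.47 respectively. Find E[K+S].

E[K+S] = Σ_k Σ_s (k+s) · P(K=k)P(S=s)
 = 5·0.2279 + 6·0.2021 + 9·0.3021 + 10·0.2679
 = 1.1395 + 1.2126 + 2.7189 + 2.679
 = 7.75

7.75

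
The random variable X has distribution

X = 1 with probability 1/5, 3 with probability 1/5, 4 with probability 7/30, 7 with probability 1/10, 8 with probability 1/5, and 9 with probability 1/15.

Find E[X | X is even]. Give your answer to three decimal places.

P(X is even) = 7/30 + 1/5 = 13/30.
E[X | X is even] = [4·7/30 + 8·1/5] / (13/30)
 = 38/15 / (13/30)
 = 76/13

5.846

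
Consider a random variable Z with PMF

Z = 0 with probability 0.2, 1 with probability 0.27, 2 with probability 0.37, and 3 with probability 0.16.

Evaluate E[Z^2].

E[Z^2] = Σ z^2·P(Z=z)
 = 0·0.2 + 1·0.27 + 4·0.37 + 9·0.16
 = 0 + 0.27 + 1.48 + 1.44
 = 3.19

3.19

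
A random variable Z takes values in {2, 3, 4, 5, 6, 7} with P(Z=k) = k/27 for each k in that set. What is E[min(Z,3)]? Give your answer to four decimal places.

E[min(Z,3)] = Σ min(z,3)·P(Z=z)
 = 2·2/27 + 3·1/9 + 3·4/27 + 3·5/27 + 3·2/9 + 3·7/27
 = 4/27 + 1/3 + 4/9 + 5/9 + 2/3 + 7/9
 = 79/27

2.9259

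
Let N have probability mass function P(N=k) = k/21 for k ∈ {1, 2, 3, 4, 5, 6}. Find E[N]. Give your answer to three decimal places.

4.333

E[N] = Σ n·P(N=n)
 = 1·1/21 + 2·2/21 + 3·1/7 + 4·4/21 + 5·5/21 + 6·2/7
 = 1/21 + 4/21 + 3/7 + 16/21 + 25/21 + 12/7
 = 13/3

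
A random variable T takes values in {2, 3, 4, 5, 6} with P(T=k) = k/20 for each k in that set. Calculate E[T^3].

113.7

E[T^3] = Σ t^3·P(T=t)
 = 8·1/10 + 27·3/20 + 64·1/5 + 125·1/4 + 216·3/10
 = 4/5 + 81/20 + 64/5 + 125/4 + 324/5
 = 1137/10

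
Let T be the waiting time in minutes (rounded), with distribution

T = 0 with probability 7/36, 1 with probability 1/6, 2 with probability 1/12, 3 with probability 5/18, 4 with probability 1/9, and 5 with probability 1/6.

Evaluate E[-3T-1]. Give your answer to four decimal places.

-8.3333

E[-3T-1] = Σ (-3t-1)·P(T=t)
 = (-1)·7/36 + (-4)·1/6 + (-7)·1/12 + (-10)·5/18 + (-13)·1/9 + (-16)·1/6
 = (-7/36) + (-2/3) + (-7/12) + (-25/9) + (-13/9) + (-8/3)
 = -25/3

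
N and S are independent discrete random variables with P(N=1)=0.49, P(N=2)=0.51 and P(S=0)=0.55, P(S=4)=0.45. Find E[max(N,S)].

2.6305

E[max(N,S)] = Σ_n Σ_s max(n,s) · P(N=n)P(S=s)
 = 1·0.2695 + 4·0.2205 + 2·0.2805 + 4·0.2295
 = 0.2695 + 0.882 + 0.561 + 0.918
 = 2.6305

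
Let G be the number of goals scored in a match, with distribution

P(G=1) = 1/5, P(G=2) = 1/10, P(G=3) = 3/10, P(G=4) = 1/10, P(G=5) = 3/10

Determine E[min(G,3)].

2.5

E[min(G,3)] = Σ min(g,3)·P(G=g)
 = 1·1/5 + 2·1/10 + 3·3/10 + 3·1/10 + 3·3/10
 = 1/5 + 1/5 + 9/10 + 3/10 + 9/10
 = 5/2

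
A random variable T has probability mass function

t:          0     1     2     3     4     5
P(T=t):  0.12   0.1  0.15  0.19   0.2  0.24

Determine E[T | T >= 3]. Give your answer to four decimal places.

P(T >= 3) = 0.19 + 0.2 + 0.24 = 0.63.
E[T | T >= 3] = [3·0.19 + 4·0.2 + 5·0.24] / 0.63
 = 2.57 / 0.63
 = 257/63

4.0794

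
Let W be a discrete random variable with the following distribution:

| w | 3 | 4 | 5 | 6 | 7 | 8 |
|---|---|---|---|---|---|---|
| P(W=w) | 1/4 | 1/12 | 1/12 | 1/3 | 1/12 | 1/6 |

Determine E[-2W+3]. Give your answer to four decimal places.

-7.8333

E[-2W+3] = Σ (-2w+3)·P(W=w)
 = (-3)·1/4 + (-5)·1/12 + (-7)·1/12 + (-9)·1/3 + (-11)·1/12 + (-13)·1/6
 = (-3/4) + (-5/12) + (-7/12) + (-3) + (-11/12) + (-13/6)
 = -47/6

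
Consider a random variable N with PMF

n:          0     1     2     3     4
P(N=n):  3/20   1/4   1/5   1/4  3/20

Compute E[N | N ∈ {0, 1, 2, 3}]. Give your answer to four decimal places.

1.6471

P(N ∈ {0, 1, 2, 3}) = 3/20 + 1/4 + 1/5 + 1/4 = 17/20.
E[N | N ∈ {0, 1, 2, 3}] = [0·3/20 + 1·1/4 + 2·1/5 + 3·1/4] / (17/20)
 = 7/5 / (17/20)
 = 28/17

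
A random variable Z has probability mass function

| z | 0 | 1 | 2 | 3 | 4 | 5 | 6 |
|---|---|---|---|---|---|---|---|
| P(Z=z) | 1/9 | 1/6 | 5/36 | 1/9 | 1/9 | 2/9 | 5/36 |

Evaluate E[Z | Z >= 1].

3.5625

P(Z >= 1) = 1/6 + 5/36 + 1/9 + 1/9 + 2/9 + 5/36 = 8/9.
E[Z | Z >= 1] = [1·1/6 + 2·5/36 + 3·1/9 + 4·1/9 + 5·2/9 + 6·5/36] / (8/9)
 = 19/6 / (8/9)
 = 57/16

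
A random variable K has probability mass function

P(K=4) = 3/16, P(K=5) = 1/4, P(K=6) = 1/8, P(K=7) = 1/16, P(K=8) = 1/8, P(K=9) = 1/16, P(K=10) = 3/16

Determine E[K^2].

E[K^2] = Σ k^2·P(K=k)
 = 16·3/16 + 25·1/4 + 36·1/8 + 49·1/16 + 64·1/8 + 81·1/16 + 100·3/16
 = 3 + 25/4 + 9/2 + 49/16 + 8 + 81/16 + 75/4
 = 389/8

48.625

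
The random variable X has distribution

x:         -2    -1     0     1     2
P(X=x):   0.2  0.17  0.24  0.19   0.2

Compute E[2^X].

1.555

E[2^X] = Σ 2^x·P(X=x)
 = 0.25·0.2 + 0.5·0.17 + 1·0.24 + 2·0.19 + 4·0.2
 = 0.05 + 0.085 + 0.24 + 0.38 + 0.8
 = 1.555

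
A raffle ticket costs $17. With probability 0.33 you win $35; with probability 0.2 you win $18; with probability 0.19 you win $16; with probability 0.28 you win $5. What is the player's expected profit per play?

E[payout] = 35·0.33 + 18·0.2 + 16·0.19 + 5·0.28
 = 11.55 + 3.6 + 3.04 + 1.4
 = 19.59
Net = 19.59 - 17 = 2.59

2.59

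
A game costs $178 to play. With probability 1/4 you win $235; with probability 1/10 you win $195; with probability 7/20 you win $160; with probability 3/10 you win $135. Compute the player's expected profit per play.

E[payout] = 235·1/4 + 195·1/10 + 160·7/20 + 135·3/10
 = 235/4 + 39/2 + 56 + 81/2
 = 699/4
Net = 699/4 - 178 = -13/4

-3.25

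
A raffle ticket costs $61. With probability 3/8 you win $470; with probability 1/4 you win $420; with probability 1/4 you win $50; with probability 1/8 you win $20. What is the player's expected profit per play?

E[payout] = 470·3/8 + 420·1/4 + 50·1/4 + 20·1/8
 = 705/4 + 105 + 25/2 + 5/2
 = 1185/4
Net = 1185/4 - 61 = 941/4

235.25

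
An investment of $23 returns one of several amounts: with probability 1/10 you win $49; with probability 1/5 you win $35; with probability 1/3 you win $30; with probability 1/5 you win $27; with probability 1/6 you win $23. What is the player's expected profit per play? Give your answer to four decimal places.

8.1333

E[payout] = 49·1/10 + 35·1/5 + 30·1/3 + 27·1/5 + 23·1/6
 = 49/10 + 7 + 10 + 27/5 + 23/6
 = 467/15
Net = 467/15 - 23 = 122/15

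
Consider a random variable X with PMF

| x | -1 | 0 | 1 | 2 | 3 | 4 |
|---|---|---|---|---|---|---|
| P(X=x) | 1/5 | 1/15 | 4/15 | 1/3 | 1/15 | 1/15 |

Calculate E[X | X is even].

P(X is even) = 1/15 + 1/3 + 1/15 = 7/15.
E[X | X is even] = [0·1/15 + 2·1/3 + 4·1/15] / (7/15)
 = 14/15 / (7/15)
 = 2

2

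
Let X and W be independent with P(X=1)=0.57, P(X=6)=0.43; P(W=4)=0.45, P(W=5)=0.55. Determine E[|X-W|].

2.647

E[|X-W|] = Σ_x Σ_w |x-w| · P(X=x)P(W=w)
 = 3·0.2565 + 4·0.3135 + 2·0.1935 + 1·0.2365
 = 0.7695 + 1.254 + 0.387 + 0.2365
 = 2.647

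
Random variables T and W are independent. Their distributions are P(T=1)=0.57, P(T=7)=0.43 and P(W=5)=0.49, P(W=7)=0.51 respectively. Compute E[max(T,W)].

E[max(T,W)] = Σ_t Σ_w max(t,w) · P(T=t)P(W=w)
 = 5·0.2793 + 7·0.2907 + 7·0.2107 + 7·0.2193
 = 1.3965 + 2.0349 + 1.4749 + 1.5351
 = 6.4414

6.4414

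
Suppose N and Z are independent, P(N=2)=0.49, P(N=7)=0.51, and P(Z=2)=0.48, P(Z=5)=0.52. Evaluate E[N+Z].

8.11

E[N+Z] = Σ_n Σ_z (n+z) · P(N=n)P(Z=z)
 = 4·0.2352 + 7·0.2548 + 9·0.2448 + 12·0.2652
 = 0.9408 + 1.7836 + 2.2032 + 3.1824
 = 8.11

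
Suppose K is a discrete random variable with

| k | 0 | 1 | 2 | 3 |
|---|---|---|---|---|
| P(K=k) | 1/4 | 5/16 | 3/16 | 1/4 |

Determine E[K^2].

E[K^2] = Σ k^2·P(K=k)
 = 0·1/4 + 1·5/16 + 4·3/16 + 9·1/4
 = 0 + 5/16 + 3/4 + 9/4
 = 53/16

3.3125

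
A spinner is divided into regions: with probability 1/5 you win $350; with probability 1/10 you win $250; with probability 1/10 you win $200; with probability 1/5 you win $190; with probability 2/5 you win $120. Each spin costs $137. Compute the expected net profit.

E[payout] = 350·1/5 + 250·1/10 + 200·1/10 + 190·1/5 + 120·2/5
 = 70 + 25 + 20 + 38 + 48
 = 201
Net = 201 - 137 = 64

64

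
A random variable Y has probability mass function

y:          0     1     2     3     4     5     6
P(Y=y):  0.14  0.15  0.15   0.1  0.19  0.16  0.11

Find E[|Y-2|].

E[|Y-2|] = Σ |y-2|·P(Y=y)
 = 2·0.14 + 1·0.15 + 0·0.15 + 1·0.1 + 2·0.19 + 3·0.16 + 4·0.11
 = 0.28 + 0.15 + 0 + 0.1 + 0.38 + 0.48 + 0.44
 = 1.83

1.83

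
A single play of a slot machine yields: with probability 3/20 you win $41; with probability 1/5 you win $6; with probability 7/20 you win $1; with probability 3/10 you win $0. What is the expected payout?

7.7

E[payout] = 41·3/20 + 6·1/5 + 1·7/20 + 0·3/10
 = 123/20 + 6/5 + 7/20 + 0
 = 77/10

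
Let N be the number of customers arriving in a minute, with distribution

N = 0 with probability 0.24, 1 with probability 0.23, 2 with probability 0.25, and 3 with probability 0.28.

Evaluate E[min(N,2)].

1.29

E[min(N,2)] = Σ min(n,2)·P(N=n)
 = 0·0.24 + 1·0.23 + 2·0.25 + 2·0.28
 = 0 + 0.23 + 0.5 + 0.56
 = 1.29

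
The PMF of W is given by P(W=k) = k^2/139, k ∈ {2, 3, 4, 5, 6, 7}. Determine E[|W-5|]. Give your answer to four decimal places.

1.2950

E[|W-5|] = Σ |w-5|·P(W=w)
 = 3·4/139 + 2·9/139 + 1·16/139 + 0·25/139 + 1·36/139 + 2·49/139
 = 12/139 + 18/139 + 16/139 + 0 + 36/139 + 98/139
 = 180/139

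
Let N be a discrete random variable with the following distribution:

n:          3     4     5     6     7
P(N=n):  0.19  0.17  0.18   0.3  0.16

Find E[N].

5.07

E[N] = Σ n·P(N=n)
 = 3·0.19 + 4·0.17 + 5·0.18 + 6·0.3 + 7·0.16
 = 0.57 + 0.68 + 0.9 + 1.8 + 1.12
 = 5.07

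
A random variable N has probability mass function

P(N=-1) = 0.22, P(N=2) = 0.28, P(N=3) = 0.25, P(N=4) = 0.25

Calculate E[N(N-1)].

E[N(N-1)] = Σ n(n-1)·P(N=n)
 = 2·0.22 + 2·0.28 + 6·0.25 + 12·0.25
 = 0.44 + 0.56 + 1.5 + 3
 = 5.5

5.5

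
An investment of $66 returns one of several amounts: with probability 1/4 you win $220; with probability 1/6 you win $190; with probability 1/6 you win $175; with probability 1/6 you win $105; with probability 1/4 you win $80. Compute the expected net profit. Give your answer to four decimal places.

E[payout] = 220·1/4 + 190·1/6 + 175·1/6 + 105·1/6 + 80·1/4
 = 55 + 95/3 + 175/6 + 35/2 + 20
 = 460/3
Net = 460/3 - 66 = 262/3

87.3333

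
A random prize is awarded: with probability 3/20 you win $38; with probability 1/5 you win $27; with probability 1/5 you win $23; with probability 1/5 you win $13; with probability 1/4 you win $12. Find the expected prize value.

21.3

E[payout] = 38·3/20 + 27·1/5 + 23·1/5 + 13·1/5 + 12·1/4
 = 57/10 + 27/5 + 23/5 + 13/5 + 3
 = 213/10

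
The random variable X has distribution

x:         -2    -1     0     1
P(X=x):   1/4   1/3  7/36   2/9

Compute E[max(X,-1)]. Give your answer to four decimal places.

E[max(X,-1)] = Σ max(x,-1)·P(X=x)
 = (-1)·1/4 + (-1)·1/3 + 0·7/36 + 1·2/9
 = (-1/4) + (-1/3) + 0 + 2/9
 = -13/36

-0.3611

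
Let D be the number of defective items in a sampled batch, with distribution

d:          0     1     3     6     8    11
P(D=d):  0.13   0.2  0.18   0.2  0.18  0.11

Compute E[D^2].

33.85

E[D^2] = Σ d^2·P(D=d)
 = 0·0.13 + 1·0.2 + 9·0.18 + 36·0.2 + 64·0.18 + 121·0.11
 = 0 + 0.2 + 1.62 + 7.2 + 11.52 + 13.31
 = 33.85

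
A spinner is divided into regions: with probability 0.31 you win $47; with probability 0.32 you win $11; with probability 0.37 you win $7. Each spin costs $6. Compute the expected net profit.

14.68

E[payout] = 47·0.31 + 11·0.32 + 7·0.37
 = 14.57 + 3.52 + 2.59
 = 20.68
Net = 20.68 - 6 = 14.68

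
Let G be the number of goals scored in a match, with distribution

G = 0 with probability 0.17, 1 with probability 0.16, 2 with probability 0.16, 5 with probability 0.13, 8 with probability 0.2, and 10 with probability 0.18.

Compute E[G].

E[G] = Σ g·P(G=g)
 = 0·0.17 + 1·0.16 + 2·0.16 + 5·0.13 + 8·0.2 + 10·0.18
 = 0 + 0.16 + 0.32 + 0.65 + 1.6 + 1.8
 = 4.53

4.53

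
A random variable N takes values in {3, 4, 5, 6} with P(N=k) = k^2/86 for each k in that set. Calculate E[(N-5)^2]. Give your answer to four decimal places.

E[(N-5)^2] = Σ (n-5)^2·P(N=n)
 = 4·9/86 + 1·8/43 + 0·25/86 + 1·18/43
 = 18/43 + 8/43 + 0 + 18/43
 = 44/43

1.0233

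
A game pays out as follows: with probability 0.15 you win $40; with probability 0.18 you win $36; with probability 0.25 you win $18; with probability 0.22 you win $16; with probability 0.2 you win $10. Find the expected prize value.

E[payout] = 40·0.15 + 36·0.18 + 18·0.25 + 16·0.22 + 10·0.2
 = 6 + 6.48 + 4.5 + 3.52 + 2
 = 22.5

22.5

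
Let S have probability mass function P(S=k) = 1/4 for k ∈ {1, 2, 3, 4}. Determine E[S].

2.5

E[S] = Σ s·P(S=s)
 = 1·1/4 + 2·1/4 + 3·1/4 + 4·1/4
 = 1/4 + 1/2 + 3/4 + 1
 = 5/2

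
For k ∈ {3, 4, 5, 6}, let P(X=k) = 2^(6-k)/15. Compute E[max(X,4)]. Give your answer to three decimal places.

4.267

E[max(X,4)] = Σ max(x,4)·P(X=x)
 = 4·8/15 + 4·4/15 + 5·2/15 + 6·1/15
 = 32/15 + 16/15 + 2/3 + 2/5
 = 64/15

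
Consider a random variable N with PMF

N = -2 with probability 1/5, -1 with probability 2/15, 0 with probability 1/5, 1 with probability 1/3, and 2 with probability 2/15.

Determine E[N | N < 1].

P(N < 1) = 1/5 + 2/15 + 1/5 = 8/15.
E[N | N < 1] = [(-2)·1/5 + (-1)·2/15 + 0·1/5] / (8/15)
 = -8/15 / (8/15)
 = -1

-1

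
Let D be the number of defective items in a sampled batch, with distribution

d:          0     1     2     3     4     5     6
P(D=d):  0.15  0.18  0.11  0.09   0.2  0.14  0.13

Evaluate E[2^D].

17.67

E[2^D] = Σ 2^d·P(D=d)
 = 1·0.15 + 2·0.18 + 4·0.11 + 8·0.09 + 16·0.2 + 32·0.14 + 64·0.13
 = 0.15 + 0.36 + 0.44 + 0.72 + 3.2 + 4.48 + 8.32
 = 17.67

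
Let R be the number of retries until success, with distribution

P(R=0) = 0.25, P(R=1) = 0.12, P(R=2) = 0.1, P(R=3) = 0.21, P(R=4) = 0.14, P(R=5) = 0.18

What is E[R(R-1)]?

6.74

E[R(R-1)] = Σ r(r-1)·P(R=r)
 = 0·0.25 + 0·0.12 + 2·0.1 + 6·0.21 + 12·0.14 + 20·0.18
 = 0 + 0 + 0.2 + 1.26 + 1.68 + 3.6
 = 6.74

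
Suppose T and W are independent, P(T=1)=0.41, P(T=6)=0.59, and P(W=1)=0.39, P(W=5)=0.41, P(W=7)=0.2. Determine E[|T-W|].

2.6748

E[|T-W|] = Σ_t Σ_w |t-w| · P(T=t)P(W=w)
 = 0·0.1599 + 4·0.1681 + 6·0.082 + 5·0.2301 + 1·0.2419 + 1·0.118
 = 0 + 0.6724 + 0.492 + 1.1505 + 0.2419 + 0.118
 = 2.6748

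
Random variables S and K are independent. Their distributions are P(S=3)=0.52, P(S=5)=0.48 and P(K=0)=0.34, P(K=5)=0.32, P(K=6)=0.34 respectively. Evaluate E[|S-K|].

2.3728

E[|S-K|] = Σ_s Σ_k |s-k| · P(S=s)P(K=k)
 = 3·0.1768 + 2·0.1664 + 3·0.1768 + 5·0.1632 + 0·0.1536 + 1·0.1632
 = 0.5304 + 0.3328 + 0.5304 + 0.816 + 0 + 0.1632
 = 2.3728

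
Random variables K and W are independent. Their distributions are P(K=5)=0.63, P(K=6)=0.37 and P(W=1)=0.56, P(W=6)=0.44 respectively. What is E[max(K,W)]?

E[max(K,W)] = Σ_k Σ_w max(k,w) · P(K=k)P(W=w)
 = 5·0.3528 + 6·0.2772 + 6·0.2072 + 6·0.1628
 = 1.764 + 1.6632 + 1.2432 + 0.9768
 = 5.6472

5.6472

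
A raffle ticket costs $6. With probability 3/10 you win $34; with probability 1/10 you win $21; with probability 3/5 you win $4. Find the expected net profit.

E[payout] = 34·3/10 + 21·1/10 + 4·3/5
 = 51/5 + 21/10 + 12/5
 = 147/10
Net = 147/10 - 6 = 87/10

8.7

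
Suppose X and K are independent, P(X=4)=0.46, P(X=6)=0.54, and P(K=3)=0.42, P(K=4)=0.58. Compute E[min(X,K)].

3.58

E[min(X,K)] = Σ_x Σ_k min(x,k) · P(X=x)P(K=k)
 = 3·0.1932 + 4·0.2668 + 3·0.2268 + 4·0.3132
 = 0.5796 + 1.0672 + 0.6804 + 1.2528
 = 3.58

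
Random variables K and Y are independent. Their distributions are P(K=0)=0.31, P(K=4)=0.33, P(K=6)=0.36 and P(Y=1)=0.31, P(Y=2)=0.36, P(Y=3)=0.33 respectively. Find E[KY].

7.0296

E[KY] = Σ_k Σ_y ky · P(K=k)P(Y=y)
 = 0·0.0961 + 0·0.1116 + 0·0.1023 + 4·0.1023 + 8·0.1188 + 12·0.1089 + 6·0.1116 + 12·0.1296 + 18·0.1188
 = 0 + 0 + 0 + 0.4092 + 0.9504 + 1.3068 + 0.6696 + 1.5552 + 2.1384
 = 7.0296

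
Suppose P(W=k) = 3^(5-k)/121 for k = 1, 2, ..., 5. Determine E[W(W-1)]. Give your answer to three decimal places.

E[W(W-1)] = Σ w(w-1)·P(W=w)
 = 0·81/121 + 2·27/121 + 6·9/121 + 12·3/121 + 20·1/121
 = 0 + 54/121 + 54/121 + 36/121 + 20/121
 = 164/121

1.355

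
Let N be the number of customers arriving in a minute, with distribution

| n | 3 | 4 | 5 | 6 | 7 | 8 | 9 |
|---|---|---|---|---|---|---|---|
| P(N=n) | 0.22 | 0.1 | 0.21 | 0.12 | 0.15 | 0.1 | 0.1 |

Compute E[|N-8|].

E[|N-8|] = Σ |n-8|·P(N=n)
 = 5·0.22 + 4·0.1 + 3·0.21 + 2·0.12 + 1·0.15 + 0·0.1 + 1·0.1
 = 1.1 + 0.4 + 0.63 + 0.24 + 0.15 + 0 + 0.1
 = 2.62

2.62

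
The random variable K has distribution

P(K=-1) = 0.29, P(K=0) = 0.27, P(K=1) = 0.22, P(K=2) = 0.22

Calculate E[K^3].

1.69

E[K^3] = Σ k^3·P(K=k)
 = (-1)·0.29 + 0·0.27 + 1·0.22 + 8·0.22
 = (-0.29) + 0 + 0.22 + 1.76
 = 1.69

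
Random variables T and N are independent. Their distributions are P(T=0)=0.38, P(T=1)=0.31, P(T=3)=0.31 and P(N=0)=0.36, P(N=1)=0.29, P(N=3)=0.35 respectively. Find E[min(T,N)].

0.6138

E[min(T,N)] = Σ_t Σ_n min(t,n) · P(T=t)P(N=n)
 = 0·0.1368 + 0·0.1102 + 0·0.133 + 0·0.1116 + 1·0.0899 + 1·0.1085 + 0·0.1116 + 1·0.0899 + 3·0.1085
 = 0 + 0 + 0 + 0 + 0.0899 + 0.1085 + 0 + 0.0899 + 0.3255
 = 0.6138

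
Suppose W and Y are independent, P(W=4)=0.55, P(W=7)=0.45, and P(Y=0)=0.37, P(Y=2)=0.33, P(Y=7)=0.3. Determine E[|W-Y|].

3.58

E[|W-Y|] = Σ_w Σ_y |w-y| · P(W=w)P(Y=y)
 = 4·0.2035 + 2·0.1815 + 3·0.165 + 7·0.1665 + 5·0.1485 + 0·0.135
 = 0.814 + 0.363 + 0.495 + 1.1655 + 0.7425 + 0
 = 3.58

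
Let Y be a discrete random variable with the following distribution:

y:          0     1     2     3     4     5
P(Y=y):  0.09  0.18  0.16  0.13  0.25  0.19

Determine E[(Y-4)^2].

E[(Y-4)^2] = Σ (y-4)^2·P(Y=y)
 = 16·0.09 + 9·0.18 + 4·0.16 + 1·0.13 + 0·0.25 + 1·0.19
 = 1.44 + 1.62 + 0.64 + 0.13 + 0 + 0.19
 = 4.02

4.02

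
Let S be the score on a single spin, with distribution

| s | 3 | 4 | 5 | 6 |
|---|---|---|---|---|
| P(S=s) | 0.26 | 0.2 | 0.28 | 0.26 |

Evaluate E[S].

E[S] = Σ s·P(S=s)
 = 3·0.26 + 4·0.2 + 5·0.28 + 6·0.26
 = 0.78 + 0.8 + 1.4 + 1.56
 = 4.54

4.54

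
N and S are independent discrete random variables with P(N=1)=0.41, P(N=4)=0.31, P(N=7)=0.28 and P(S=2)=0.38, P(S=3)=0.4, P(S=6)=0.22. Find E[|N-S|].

E[|N-S|] = Σ_n Σ_s |n-s| · P(N=n)P(S=s)
 = 1·0.1558 + 2·0.164 + 5·0.0902 + 2·0.1178 + 1·0.124 + 2·0.0682 + 5·0.1064 + 4·0.112 + 1·0.0616
 = 0.1558 + 0.328 + 0.451 + 0.2356 + 0.124 + 0.1364 + 0.532 + 0.448 + 0.0616
 = 2.4724

2.4724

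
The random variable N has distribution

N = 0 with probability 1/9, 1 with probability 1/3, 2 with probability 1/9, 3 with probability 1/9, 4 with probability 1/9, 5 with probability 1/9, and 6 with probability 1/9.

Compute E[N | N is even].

3

P(N is even) = 1/9 + 1/9 + 1/9 + 1/9 = 4/9.
E[N | N is even] = [0·1/9 + 2·1/9 + 4·1/9 + 6·1/9] / (4/9)
 = 4/3 / (4/9)
 = 3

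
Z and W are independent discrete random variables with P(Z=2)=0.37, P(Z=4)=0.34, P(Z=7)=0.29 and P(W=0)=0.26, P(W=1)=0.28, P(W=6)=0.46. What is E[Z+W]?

7.17

E[Z+W] = Σ_z Σ_w (z+w) · P(Z=z)P(W=w)
 = 2·0.0962 + 3·0.1036 + 8·0.1702 + 4·0.0884 + 5·0.0952 + 10·0.1564 + 7·0.0754 + 8·0.0812 + 13·0.1334
 = 0.1924 + 0.3108 + 1.3616 + 0.3536 + 0.476 + 1.564 + 0.5278 + 0.6496 + 1.7342
 = 7.17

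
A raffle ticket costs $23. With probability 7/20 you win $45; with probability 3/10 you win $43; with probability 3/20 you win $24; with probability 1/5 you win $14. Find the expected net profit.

E[payout] = 45·7/20 + 43·3/10 + 24·3/20 + 14·1/5
 = 63/4 + 129/10 + 18/5 + 14/5
 = 701/20
Net = 701/20 - 23 = 241/20

12.05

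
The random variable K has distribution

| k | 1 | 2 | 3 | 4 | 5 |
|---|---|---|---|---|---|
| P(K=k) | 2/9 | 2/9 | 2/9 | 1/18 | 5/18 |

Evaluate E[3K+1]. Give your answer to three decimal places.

9.833

E[3K+1] = Σ (3k+1)·P(K=k)
 = 4·2/9 + 7·2/9 + 10·2/9 + 13·1/18 + 16·5/18
 = 8/9 + 14/9 + 20/9 + 13/18 + 40/9
 = 59/6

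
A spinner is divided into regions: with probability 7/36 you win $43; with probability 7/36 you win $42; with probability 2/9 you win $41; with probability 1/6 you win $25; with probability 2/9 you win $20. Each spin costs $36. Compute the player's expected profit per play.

-1.75

E[payout] = 43·7/36 + 42·7/36 + 41·2/9 + 25·1/6 + 20·2/9
 = 301/36 + 49/6 + 82/9 + 25/6 + 40/9
 = 137/4
Net = 137/4 - 36 = -7/4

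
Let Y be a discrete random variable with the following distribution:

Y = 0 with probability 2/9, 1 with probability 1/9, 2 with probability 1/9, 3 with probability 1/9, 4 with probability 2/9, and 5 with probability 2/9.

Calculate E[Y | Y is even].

2

P(Y is even) = 2/9 + 1/9 + 2/9 = 5/9.
E[Y | Y is even] = [0·2/9 + 2·1/9 + 4·2/9] / (5/9)
 = 10/9 / (5/9)
 = 2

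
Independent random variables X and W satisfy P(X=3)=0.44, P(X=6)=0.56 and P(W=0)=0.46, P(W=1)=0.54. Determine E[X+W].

5.22

E[X+W] = Σ_x Σ_w (x+w) · P(X=x)P(W=w)
 = 3·0.2024 + 4·0.2376 + 6·0.2576 + 7·0.3024
 = 0.6072 + 0.9504 + 1.5456 + 2.1168
 = 5.22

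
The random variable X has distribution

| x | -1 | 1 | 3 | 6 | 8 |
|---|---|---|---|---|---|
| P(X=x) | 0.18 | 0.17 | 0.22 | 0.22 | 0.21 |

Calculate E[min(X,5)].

E[min(X,5)] = Σ min(x,5)·P(X=x)
 = (-1)·0.18 + 1·0.17 + 3·0.22 + 5·0.22 + 5·0.21
 = (-0.18) + 0.17 + 0.66 + 1.1 + 1.05
 = 2.8

2.8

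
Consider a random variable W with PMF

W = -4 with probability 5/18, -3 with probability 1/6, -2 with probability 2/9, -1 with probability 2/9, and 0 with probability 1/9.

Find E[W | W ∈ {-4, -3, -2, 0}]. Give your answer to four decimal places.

P(W ∈ {-4, -3, -2, 0}) = 5/18 + 1/6 + 2/9 + 1/9 = 7/9.
E[W | W ∈ {-4, -3, -2, 0}] = [(-4)·5/18 + (-3)·1/6 + (-2)·2/9 + 0·1/9] / (7/9)
 = -37/18 / (7/9)
 = -37/14

-2.6429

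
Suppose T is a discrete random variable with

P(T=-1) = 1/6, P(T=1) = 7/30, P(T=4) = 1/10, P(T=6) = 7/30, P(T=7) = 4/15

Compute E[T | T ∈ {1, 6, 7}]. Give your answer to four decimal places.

4.7727

P(T ∈ {1, 6, 7}) = 7/30 + 7/30 + 4/15 = 11/15.
E[T | T ∈ {1, 6, 7}] = [1·7/30 + 6·7/30 + 7·4/15] / (11/15)
 = 7/2 / (11/15)
 = 105/22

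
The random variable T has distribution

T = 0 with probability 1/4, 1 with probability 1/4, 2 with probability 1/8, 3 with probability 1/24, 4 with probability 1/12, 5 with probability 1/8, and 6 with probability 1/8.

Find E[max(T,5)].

5.125

E[max(T,5)] = Σ max(t,5)·P(T=t)
 = 5·1/4 + 5·1/4 + 5·1/8 + 5·1/24 + 5·1/12 + 5·1/8 + 6·1/8
 = 5/4 + 5/4 + 5/8 + 5/24 + 5/12 + 5/8 + 3/4
 = 41/8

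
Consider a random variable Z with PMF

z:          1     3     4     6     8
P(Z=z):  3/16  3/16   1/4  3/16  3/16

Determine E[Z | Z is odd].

P(Z is odd) = 3/16 + 3/16 = 3/8.
E[Z | Z is odd] = [1·3/16 + 3·3/16] / (3/8)
 = 3/4 / (3/8)
 = 2

2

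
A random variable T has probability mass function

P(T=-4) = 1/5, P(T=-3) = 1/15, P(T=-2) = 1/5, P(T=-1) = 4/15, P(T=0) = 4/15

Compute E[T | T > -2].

P(T > -2) = 4/15 + 4/15 = 8/15.
E[T | T > -2] = [(-1)·4/15 + 0·4/15] / (8/15)
 = -4/15 / (8/15)
 = -1/2

-0.5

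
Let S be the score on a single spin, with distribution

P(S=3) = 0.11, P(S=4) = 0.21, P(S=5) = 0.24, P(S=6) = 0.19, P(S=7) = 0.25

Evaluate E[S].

5.26

E[S] = Σ s·P(S=s)
 = 3·0.11 + 4·0.21 + 5·0.24 + 6·0.19 + 7·0.25
 = 0.33 + 0.84 + 1.2 + 1.14 + 1.75
 = 5.26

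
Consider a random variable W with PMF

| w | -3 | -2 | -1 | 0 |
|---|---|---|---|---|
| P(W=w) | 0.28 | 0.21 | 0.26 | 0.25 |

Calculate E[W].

E[W] = Σ w·P(W=w)
 = (-3)·0.28 + (-2)·0.21 + (-1)·0.26 + 0·0.25
 = (-0.84) + (-0.42) + (-0.26) + 0
 = -1.52

-1.52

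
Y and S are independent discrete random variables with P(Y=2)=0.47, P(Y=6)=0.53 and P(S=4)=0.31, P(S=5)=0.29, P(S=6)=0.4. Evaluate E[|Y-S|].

1.9346

E[|Y-S|] = Σ_y Σ_s |y-s| · P(Y=y)P(S=s)
 = 2·0.1457 + 3·0.1363 + 4·0.188 + 2·0.1643 + 1·0.1537 + 0·0.212
 = 0.2914 + 0.4089 + 0.752 + 0.3286 + 0.1537 + 0
 = 1.9346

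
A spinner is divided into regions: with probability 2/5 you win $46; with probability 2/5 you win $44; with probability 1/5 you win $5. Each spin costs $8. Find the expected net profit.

E[payout] = 46·2/5 + 44·2/5 + 5·1/5
 = 92/5 + 88/5 + 1
 = 37
Net = 37 - 8 = 29

29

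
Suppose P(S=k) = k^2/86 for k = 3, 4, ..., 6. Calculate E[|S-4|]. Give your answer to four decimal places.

1.2326

E[|S-4|] = Σ |s-4|·P(S=s)
 = 1·9/86 + 0·8/43 + 1·25/86 + 2·18/43
 = 9/86 + 0 + 25/86 + 36/43
 = 53/43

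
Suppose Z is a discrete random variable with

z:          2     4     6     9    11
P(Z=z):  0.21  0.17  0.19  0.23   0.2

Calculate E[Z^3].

487.47

E[Z^3] = Σ z^3·P(Z=z)
 = 8·0.21 + 64·0.17 + 216·0.19 + 729·0.23 + 1331·0.2
 = 1.68 + 10.88 + 41.04 + 167.67 + 266.2
 = 487.47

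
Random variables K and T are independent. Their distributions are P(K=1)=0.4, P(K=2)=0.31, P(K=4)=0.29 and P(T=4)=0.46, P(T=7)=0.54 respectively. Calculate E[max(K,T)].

5.62

E[max(K,T)] = Σ_k Σ_t max(k,t) · P(K=k)P(T=t)
 = 4·0.184 + 7·0.216 + 4·0.1426 + 7·0.1674 + 4·0.1334 + 7·0.1566
 = 0.736 + 1.512 + 0.5704 + 1.1718 + 0.5336 + 1.0962
 = 5.62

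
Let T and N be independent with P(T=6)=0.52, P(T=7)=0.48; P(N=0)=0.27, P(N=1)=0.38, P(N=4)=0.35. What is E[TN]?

11.5344

E[TN] = Σ_t Σ_n tn · P(T=t)P(N=n)
 = 0·0.1404 + 6·0.1976 + 24·0.182 + 0·0.1296 + 7·0.1824 + 28·0.168
 = 0 + 1.1856 + 4.368 + 0 + 1.2768 + 4.704
 = 11.5344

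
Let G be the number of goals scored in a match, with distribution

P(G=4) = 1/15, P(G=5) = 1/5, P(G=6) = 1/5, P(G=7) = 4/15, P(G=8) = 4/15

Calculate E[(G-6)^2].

E[(G-6)^2] = Σ (g-6)^2·P(G=g)
 = 4·1/15 + 1·1/5 + 0·1/5 + 1·4/15 + 4·4/15
 = 4/15 + 1/5 + 0 + 4/15 + 16/15
 = 9/5

1.8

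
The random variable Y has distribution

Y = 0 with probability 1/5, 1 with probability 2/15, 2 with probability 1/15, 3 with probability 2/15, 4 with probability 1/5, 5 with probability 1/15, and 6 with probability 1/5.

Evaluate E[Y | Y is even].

P(Y is even) = 1/5 + 1/15 + 1/5 + 1/5 = 2/3.
E[Y | Y is even] = [0·1/5 + 2·1/15 + 4·1/5 + 6·1/5] / (2/3)
 = 32/15 / (2/3)
 = 16/5

3.2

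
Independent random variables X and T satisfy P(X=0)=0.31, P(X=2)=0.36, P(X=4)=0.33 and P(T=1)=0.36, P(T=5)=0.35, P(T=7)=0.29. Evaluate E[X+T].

6.18

E[X+T] = Σ_x Σ_t (x+t) · P(X=x)P(T=t)
 = 1·0.1116 + 5·0.1085 + 7·0.0899 + 3·0.1296 + 7·0.126 + 9·0.1044 + 5·0.1188 + 9·0.1155 + 11·0.0957
 = 0.1116 + 0.5425 + 0.6293 + 0.3888 + 0.882 + 0.9396 + 0.594 + 1.0395 + 1.0527
 = 6.18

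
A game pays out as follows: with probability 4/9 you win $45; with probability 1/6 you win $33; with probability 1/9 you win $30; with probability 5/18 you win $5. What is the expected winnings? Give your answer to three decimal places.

E[payout] = 45·4/9 + 33·1/6 + 30·1/9 + 5·5/18
 = 20 + 11/2 + 10/3 + 25/18
 = 272/9

30.222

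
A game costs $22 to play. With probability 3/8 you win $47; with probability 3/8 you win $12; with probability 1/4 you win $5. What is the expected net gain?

1.375

E[payout] = 47·3/8 + 12·3/8 + 5·1/4
 = 141/8 + 9/2 + 5/4
 = 187/8
Net = 187/8 - 22 = 11/8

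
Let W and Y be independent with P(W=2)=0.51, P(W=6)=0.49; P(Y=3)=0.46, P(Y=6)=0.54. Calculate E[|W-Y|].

E[|W-Y|] = Σ_w Σ_y |w-y| · P(W=w)P(Y=y)
 = 1·0.2346 + 4·0.2754 + 3·0.2254 + 0·0.2646
 = 0.2346 + 1.1016 + 0.6762 + 0
 = 2.0124

2.0124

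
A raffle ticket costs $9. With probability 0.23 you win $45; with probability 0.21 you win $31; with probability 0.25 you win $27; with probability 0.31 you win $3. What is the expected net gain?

E[payout] = 45·0.23 + 31·0.21 + 27·0.25 + 3·0.31
 = 10.35 + 6.51 + 6.75 + 0.93
 = 24.54
Net = 24.54 - 9 = 15.54

15.54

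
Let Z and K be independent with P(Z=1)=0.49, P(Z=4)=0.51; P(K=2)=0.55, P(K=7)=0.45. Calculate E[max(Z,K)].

E[max(Z,K)] = Σ_z Σ_k max(z,k) · P(Z=z)P(K=k)
 = 2·0.2695 + 7·0.2205 + 4·0.2805 + 7·0.2295
 = 0.539 + 1.5435 + 1.122 + 1.6065
 = 4.811

4.811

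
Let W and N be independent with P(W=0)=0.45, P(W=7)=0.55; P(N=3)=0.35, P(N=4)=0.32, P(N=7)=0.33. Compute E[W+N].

E[W+N] = Σ_w Σ_n (w+n) · P(W=w)P(N=n)
 = 3·0.1575 + 4·0.144 + 7·0.1485 + 10·0.1925 + 11·0.176 + 14·0.1815
 = 0.4725 + 0.576 + 1.0395 + 1.925 + 1.936 + 2.541
 = 8.49

8.49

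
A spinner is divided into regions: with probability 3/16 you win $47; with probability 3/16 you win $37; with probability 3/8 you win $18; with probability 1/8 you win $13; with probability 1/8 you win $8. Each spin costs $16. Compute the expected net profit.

E[payout] = 47·3/16 + 37·3/16 + 18·3/8 + 13·1/8 + 8·1/8
 = 141/16 + 111/16 + 27/4 + 13/8 + 1
 = 201/8
Net = 201/8 - 16 = 73/8

9.125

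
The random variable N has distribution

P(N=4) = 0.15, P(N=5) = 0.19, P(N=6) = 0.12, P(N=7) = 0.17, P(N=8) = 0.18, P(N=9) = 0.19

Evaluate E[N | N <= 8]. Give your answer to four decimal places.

P(N <= 8) = 0.15 + 0.19 + 0.12 + 0.17 + 0.18 = 0.81.
E[N | N <= 8] = [4·0.15 + 5·0.19 + 6·0.12 + 7·0.17 + 8·0.18] / 0.81
 = 4.9 / 0.81
 = 490/81

6.0494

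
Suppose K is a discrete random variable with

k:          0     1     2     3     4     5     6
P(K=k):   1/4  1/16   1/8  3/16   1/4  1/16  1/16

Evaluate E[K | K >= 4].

P(K >= 4) = 1/4 + 1/16 + 1/16 = 3/8.
E[K | K >= 4] = [4·1/4 + 5·1/16 + 6·1/16] / (3/8)
 = 27/16 / (3/8)
 = 9/2

4.5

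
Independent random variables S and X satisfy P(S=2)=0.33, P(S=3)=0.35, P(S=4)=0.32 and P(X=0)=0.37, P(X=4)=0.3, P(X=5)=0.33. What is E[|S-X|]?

2.0726

E[|S-X|] = Σ_s Σ_x |s-x| · P(S=s)P(X=x)
 = 2·0.1221 + 2·0.099 + 3·0.1089 + 3·0.1295 + 1·0.105 + 2·0.1155 + 4·0.1184 + 0·0.096 + 1·0.1056
 = 0.2442 + 0.198 + 0.3267 + 0.3885 + 0.105 + 0.231 + 0.4736 + 0 + 0.1056
 = 2.0726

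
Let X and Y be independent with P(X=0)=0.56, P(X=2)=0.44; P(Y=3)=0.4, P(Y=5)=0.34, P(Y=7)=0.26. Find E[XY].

4.1536

E[XY] = Σ_x Σ_y xy · P(X=x)P(Y=y)
 = 0·0.224 + 0·0.1904 + 0·0.1456 + 6·0.176 + 10·0.1496 + 14·0.1144
 = 0 + 0 + 0 + 1.056 + 1.496 + 1.6016
 = 4.1536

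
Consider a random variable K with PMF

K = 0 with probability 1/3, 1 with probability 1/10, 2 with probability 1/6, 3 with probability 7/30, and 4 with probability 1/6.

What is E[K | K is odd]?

2.4

P(K is odd) = 1/10 + 7/30 = 1/3.
E[K | K is odd] = [1·1/10 + 3·7/30] / (1/3)
 = 4/5 / (1/3)
 = 12/5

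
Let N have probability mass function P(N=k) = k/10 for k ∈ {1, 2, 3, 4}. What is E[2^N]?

9.8

E[2^N] = Σ 2^n·P(N=n)
 = 2·1/10 + 4·1/5 + 8·3/10 + 16·2/5
 = 1/5 + 4/5 + 12/5 + 32/5
 = 49/5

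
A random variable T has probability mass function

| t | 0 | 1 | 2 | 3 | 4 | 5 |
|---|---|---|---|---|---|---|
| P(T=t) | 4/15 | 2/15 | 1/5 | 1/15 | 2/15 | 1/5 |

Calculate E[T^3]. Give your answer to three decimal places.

37.067

E[T^3] = Σ t^3·P(T=t)
 = 0·4/15 + 1·2/15 + 8·1/5 + 27·1/15 + 64·2/15 + 125·1/5
 = 0 + 2/15 + 8/5 + 9/5 + 128/15 + 25
 = 556/15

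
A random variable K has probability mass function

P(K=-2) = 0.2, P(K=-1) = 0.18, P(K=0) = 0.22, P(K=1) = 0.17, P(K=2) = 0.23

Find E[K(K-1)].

2.02

E[K(K-1)] = Σ k(k-1)·P(K=k)
 = 6·0.2 + 2·0.18 + 0·0.22 + 0·0.17 + 2·0.23
 = 1.2 + 0.36 + 0 + 0 + 0.46
 = 2.02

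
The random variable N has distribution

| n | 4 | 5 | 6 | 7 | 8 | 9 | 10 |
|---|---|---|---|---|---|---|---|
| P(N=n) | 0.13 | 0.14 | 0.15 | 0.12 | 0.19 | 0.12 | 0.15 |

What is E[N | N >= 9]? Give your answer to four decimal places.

9.5556

P(N >= 9) = 0.12 + 0.15 = 0.27.
E[N | N >= 9] = [9·0.12 + 10·0.15] / 0.27
 = 2.58 / 0.27
 = 86/9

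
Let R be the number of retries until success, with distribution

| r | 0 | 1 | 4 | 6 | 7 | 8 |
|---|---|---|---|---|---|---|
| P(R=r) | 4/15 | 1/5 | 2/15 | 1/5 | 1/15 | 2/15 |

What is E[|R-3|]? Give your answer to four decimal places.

E[|R-3|] = Σ |r-3|·P(R=r)
 = 3·4/15 + 2·1/5 + 1·2/15 + 3·1/5 + 4·1/15 + 5·2/15
 = 4/5 + 2/5 + 2/15 + 3/5 + 4/15 + 2/3
 = 43/15

2.8667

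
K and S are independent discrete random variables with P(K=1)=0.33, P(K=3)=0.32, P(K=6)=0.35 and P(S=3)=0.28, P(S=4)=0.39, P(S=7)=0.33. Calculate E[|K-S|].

E[|K-S|] = Σ_k Σ_s |k-s| · P(K=k)P(S=s)
 = 2·0.0924 + 3·0.1287 + 6·0.1089 + 0·0.0896 + 1·0.1248 + 4·0.1056 + 3·0.098 + 2·0.1365 + 1·0.1155
 = 0.1848 + 0.3861 + 0.6534 + 0 + 0.1248 + 0.4224 + 0.294 + 0.273 + 0.1155
 = 2.454

2.454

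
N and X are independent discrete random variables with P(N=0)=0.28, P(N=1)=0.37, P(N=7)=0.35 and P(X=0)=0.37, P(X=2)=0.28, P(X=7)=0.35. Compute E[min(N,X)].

E[min(N,X)] = Σ_n Σ_x min(n,x) · P(N=n)P(X=x)
 = 0·0.1036 + 0·0.0784 + 0·0.098 + 0·0.1369 + 1·0.1036 + 1·0.1295 + 0·0.1295 + 2·0.098 + 7·0.1225
 = 0 + 0 + 0 + 0 + 0.1036 + 0.1295 + 0 + 0.196 + 0.8575
 = 1.2866

1.2866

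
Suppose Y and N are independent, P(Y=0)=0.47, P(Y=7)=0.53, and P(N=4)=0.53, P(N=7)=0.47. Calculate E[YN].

20.0711

E[YN] = Σ_y Σ_n yn · P(Y=y)P(N=n)
 = 0·0.2491 + 0·0.2209 + 28·0.2809 + 49·0.2491
 = 0 + 0 + 7.8652 + 12.2059
 = 20.0711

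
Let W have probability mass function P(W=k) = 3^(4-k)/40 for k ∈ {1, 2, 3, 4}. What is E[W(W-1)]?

1.2

E[W(W-1)] = Σ w(w-1)·P(W=w)
 = 0·27/40 + 2·9/40 + 6·3/40 + 12·1/40
 = 0 + 9/20 + 9/20 + 3/10
 = 6/5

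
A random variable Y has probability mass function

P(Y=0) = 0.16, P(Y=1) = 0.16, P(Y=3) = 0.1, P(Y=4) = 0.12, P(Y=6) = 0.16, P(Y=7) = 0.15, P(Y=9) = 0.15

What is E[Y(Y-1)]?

E[Y(Y-1)] = Σ y(y-1)·P(Y=y)
 = 0·0.16 + 0·0.16 + 6·0.1 + 12·0.12 + 30·0.16 + 42·0.15 + 72·0.15
 = 0 + 0 + 0.6 + 1.44 + 4.8 + 6.3 + 10.8
 = 23.94

23.94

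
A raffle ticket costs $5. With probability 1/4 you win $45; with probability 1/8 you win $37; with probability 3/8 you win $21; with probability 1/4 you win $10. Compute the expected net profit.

21.25

E[payout] = 45·1/4 + 37·1/8 + 21·3/8 + 10·1/4
 = 45/4 + 37/8 + 63/8 + 5/2
 = 105/4
Net = 105/4 - 5 = 85/4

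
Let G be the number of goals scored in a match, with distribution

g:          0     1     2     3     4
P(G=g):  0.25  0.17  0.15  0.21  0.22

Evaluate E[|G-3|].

E[|G-3|] = Σ |g-3|·P(G=g)
 = 3·0.25 + 2·0.17 + 1·0.15 + 0·0.21 + 1·0.22
 = 0.75 + 0.34 + 0.15 + 0 + 0.22
 = 1.46

1.46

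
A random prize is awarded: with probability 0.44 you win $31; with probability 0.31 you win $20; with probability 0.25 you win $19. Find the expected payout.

24.59

E[payout] = 31·0.44 + 20·0.31 + 19·0.25
 = 13.64 + 6.2 + 4.75
 = 24.59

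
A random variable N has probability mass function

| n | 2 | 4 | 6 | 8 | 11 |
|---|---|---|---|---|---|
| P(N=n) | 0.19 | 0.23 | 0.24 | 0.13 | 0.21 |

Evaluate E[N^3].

E[N^3] = Σ n^3·P(N=n)
 = 8·0.19 + 64·0.23 + 216·0.24 + 512·0.13 + 1331·0.21
 = 1.52 + 14.72 + 51.84 + 66.56 + 279.51
 = 414.15

414.15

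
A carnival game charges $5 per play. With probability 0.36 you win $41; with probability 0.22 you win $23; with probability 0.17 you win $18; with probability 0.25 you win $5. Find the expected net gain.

19.13

E[payout] = 41·0.36 + 23·0.22 + 18·0.17 + 5·0.25
 = 14.76 + 5.06 + 3.06 + 1.25
 = 24.13
Net = 24.13 - 5 = 19.13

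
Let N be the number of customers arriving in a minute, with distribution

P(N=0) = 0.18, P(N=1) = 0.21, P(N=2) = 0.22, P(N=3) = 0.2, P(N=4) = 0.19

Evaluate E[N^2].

E[N^2] = Σ n^2·P(N=n)
 = 0·0.18 + 1·0.21 + 4·0.22 + 9·0.2 + 16·0.19
 = 0 + 0.21 + 0.88 + 1.8 + 3.04
 = 5.93

5.93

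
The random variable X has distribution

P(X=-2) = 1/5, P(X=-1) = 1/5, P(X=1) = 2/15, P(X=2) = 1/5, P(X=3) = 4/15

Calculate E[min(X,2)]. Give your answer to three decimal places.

0.467

E[min(X,2)] = Σ min(x,2)·P(X=x)
 = (-2)·1/5 + (-1)·1/5 + 1·2/15 + 2·1/5 + 2·4/15
 = (-2/5) + (-1/5) + 2/15 + 2/5 + 8/15
 = 7/15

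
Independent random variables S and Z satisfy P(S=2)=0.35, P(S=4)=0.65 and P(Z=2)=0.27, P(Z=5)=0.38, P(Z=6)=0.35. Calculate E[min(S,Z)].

E[min(S,Z)] = Σ_s Σ_z min(s,z) · P(S=s)P(Z=z)
 = 2·0.0945 + 2·0.133 + 2·0.1225 + 2·0.1755 + 4·0.247 + 4·0.2275
 = 0.189 + 0.266 + 0.245 + 0.351 + 0.988 + 0.91
 = 2.949

2.949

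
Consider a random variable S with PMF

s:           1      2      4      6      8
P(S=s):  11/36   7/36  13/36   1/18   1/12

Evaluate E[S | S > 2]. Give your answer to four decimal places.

P(S > 2) = 13/36 + 1/18 + 1/12 = 1/2.
E[S | S > 2] = [4·13/36 + 6·1/18 + 8·1/12] / (1/2)
 = 22/9 / (1/2)
 = 44/9

4.8889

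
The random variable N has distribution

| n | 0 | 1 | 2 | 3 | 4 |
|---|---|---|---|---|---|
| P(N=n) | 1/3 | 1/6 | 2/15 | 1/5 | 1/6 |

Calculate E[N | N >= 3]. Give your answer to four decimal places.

P(N >= 3) = 1/5 + 1/6 = 11/30.
E[N | N >= 3] = [3·1/5 + 4·1/6] / (11/30)
 = 19/15 / (11/30)
 = 38/11

3.4545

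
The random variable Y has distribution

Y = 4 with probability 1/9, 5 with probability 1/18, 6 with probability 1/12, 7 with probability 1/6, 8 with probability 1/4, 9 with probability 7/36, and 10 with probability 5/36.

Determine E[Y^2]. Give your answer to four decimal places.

59.9722

E[Y^2] = Σ y^2·P(Y=y)
 = 16·1/9 + 25·1/18 + 36·1/12 + 49·1/6 + 64·1/4 + 81·7/36 + 100·5/36
 = 16/9 + 25/18 + 3 + 49/6 + 16 + 63/4 + 125/9
 = 2159/36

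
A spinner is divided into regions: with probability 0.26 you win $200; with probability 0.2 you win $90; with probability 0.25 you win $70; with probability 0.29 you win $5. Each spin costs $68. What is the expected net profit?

E[payout] = 200·0.26 + 90·0.2 + 70·0.25 + 5·0.29
 = 52 + 18 + 17.5 + 1.45
 = 88.95
Net = 88.95 - 68 = 20.95

20.95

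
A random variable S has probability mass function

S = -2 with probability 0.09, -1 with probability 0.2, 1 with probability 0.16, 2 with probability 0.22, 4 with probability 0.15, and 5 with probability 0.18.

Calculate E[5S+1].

9.6

E[5S+1] = Σ (5s+1)·P(S=s)
 = (-9)·0.09 + (-4)·0.2 + 6·0.16 + 11·0.22 + 21·0.15 + 26·0.18
 = (-0.81) + (-0.8) + 0.96 + 2.42 + 3.15 + 4.68
 = 9.6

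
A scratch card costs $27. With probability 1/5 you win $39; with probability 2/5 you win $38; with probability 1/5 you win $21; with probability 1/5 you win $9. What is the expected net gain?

2

E[payout] = 39·1/5 + 38·2/5 + 21·1/5 + 9·1/5
 = 39/5 + 76/5 + 21/5 + 9/5
 = 29
Net = 29 - 27 = 2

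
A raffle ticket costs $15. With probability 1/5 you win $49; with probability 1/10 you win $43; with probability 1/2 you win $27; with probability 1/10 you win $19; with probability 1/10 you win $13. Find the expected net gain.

15.8

E[payout] = 49·1/5 + 43·1/10 + 27·1/2 + 19·1/10 + 13·1/10
 = 49/5 + 43/10 + 27/2 + 19/10 + 13/10
 = 154/5
Net = 154/5 - 15 = 79/5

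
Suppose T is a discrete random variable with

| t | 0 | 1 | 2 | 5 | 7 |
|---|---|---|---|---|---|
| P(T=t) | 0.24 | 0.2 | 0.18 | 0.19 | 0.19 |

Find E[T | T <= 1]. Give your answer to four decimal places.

0.4545

P(T <= 1) = 0.24 + 0.2 = 0.44.
E[T | T <= 1] = [0·0.24 + 1·0.2] / 0.44
 = 0.2 / 0.44
 = 5/11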